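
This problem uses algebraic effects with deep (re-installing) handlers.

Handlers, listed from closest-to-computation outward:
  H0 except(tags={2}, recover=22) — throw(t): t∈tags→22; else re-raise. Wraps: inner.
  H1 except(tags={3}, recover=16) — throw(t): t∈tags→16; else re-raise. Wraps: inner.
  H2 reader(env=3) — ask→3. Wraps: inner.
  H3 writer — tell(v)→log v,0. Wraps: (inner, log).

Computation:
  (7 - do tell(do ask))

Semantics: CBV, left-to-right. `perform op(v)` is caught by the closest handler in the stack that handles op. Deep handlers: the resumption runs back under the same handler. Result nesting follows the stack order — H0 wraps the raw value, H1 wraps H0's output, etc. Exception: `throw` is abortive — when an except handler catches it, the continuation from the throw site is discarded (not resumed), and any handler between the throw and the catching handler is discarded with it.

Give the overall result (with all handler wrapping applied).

Working:
ask @ H2 ⇒ 3
tell(3) @ H3 ⇒ log+=3
H0 returns 7
H1 returns 7
H2 returns 7
H3 returns (7, (3))
= (7, (3))

Answer: (7, (3))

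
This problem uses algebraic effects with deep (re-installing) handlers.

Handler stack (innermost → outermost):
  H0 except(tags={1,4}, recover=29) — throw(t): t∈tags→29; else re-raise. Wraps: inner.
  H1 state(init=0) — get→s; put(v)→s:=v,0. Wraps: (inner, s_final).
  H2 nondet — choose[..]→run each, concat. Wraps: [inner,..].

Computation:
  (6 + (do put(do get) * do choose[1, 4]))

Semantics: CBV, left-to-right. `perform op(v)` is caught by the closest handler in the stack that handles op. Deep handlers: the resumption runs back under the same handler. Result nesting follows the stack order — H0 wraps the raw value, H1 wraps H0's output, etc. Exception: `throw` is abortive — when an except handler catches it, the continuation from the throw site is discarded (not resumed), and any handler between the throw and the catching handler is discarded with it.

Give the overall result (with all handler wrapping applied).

Answer: [(6, 0), (6, 0)]

Working:
get @ H1 ⇒ 0
put(0) @ H1 ⇒ s:=0
choose[1, 4] @ H2
  branch[0] choose=1:
    H0 returns 6
    H1 returns (6, 0)
    H2 returns [(6, 0)]
  branch[1] choose=4:
    H0 returns 6
    H1 returns (6, 0)
    H2 returns [(6, 0)]
= [(6, 0), (6, 0)]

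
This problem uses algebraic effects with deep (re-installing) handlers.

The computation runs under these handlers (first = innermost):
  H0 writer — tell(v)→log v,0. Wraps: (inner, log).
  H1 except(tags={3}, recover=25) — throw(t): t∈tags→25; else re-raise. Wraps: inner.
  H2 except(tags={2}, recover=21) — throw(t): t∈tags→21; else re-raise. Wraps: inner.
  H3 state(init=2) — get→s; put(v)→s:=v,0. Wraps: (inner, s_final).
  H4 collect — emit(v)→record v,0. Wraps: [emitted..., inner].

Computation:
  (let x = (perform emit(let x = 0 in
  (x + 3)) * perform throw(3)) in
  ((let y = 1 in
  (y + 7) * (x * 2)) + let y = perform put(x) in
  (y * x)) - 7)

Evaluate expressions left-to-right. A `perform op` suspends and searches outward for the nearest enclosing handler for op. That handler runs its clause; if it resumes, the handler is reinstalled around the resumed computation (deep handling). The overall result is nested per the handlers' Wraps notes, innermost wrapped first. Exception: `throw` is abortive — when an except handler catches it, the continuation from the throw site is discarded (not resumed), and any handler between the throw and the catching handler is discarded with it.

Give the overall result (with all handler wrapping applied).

Answer: [3, (25, 2)]

Evaluation trace:
emit(3) @ H4 ⇒ out+=3
throw(3) @ H1 caught ⇒ 25
H2 returns 25
H3 returns (25, 2)
H4 returns [3, (25, 2)]
= [3, (25, 2)]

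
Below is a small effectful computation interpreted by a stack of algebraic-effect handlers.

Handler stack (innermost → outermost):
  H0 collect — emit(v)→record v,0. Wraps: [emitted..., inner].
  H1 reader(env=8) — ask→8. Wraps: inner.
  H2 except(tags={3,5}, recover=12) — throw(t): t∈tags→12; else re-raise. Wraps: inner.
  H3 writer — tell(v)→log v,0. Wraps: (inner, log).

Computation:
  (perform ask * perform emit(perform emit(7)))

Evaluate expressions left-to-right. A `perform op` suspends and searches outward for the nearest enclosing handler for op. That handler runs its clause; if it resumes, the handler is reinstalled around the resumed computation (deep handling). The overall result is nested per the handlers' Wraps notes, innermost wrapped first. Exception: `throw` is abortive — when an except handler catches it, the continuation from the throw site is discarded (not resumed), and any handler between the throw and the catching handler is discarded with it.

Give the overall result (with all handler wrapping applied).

Evaluation trace:
ask @ H1 ⇒ 8
emit(7) @ H0 ⇒ out+=7
emit(0) @ H0 ⇒ out+=0
H0 returns [7, 0, 0]
H1 returns [7, 0, 0]
H2 returns [7, 0, 0]
H3 returns ([7, 0, 0], ())
= ([7, 0, 0], ())

Answer: ([7, 0, 0], ())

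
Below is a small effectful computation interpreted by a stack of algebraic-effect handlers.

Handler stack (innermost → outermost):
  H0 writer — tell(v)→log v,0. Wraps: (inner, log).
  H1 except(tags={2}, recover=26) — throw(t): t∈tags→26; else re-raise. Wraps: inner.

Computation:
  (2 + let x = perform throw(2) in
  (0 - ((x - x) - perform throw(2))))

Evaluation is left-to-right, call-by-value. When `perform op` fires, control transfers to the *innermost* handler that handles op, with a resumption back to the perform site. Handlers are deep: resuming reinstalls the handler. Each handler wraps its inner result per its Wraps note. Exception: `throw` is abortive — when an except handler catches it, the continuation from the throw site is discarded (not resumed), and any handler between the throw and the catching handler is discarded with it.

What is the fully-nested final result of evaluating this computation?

Answer: 26

Step-by-step:
throw(2) @ H1 caught ⇒ 26
= 26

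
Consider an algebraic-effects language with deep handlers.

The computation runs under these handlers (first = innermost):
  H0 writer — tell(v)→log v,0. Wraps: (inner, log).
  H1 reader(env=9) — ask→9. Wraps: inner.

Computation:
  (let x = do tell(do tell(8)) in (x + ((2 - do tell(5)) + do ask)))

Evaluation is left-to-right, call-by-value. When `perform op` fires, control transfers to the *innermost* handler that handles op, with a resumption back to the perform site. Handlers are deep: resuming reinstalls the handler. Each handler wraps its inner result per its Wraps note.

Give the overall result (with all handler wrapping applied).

Answer: (11, (8, 0, 5))

Working:
tell(8) @ H0 ⇒ log+=8
tell(0) @ H0 ⇒ log+=0
tell(5) @ H0 ⇒ log+=5
ask @ H1 ⇒ 9
H0 returns (11, (8, 0, 5))
H1 returns (11, (8, 0, 5))
= (11, (8, 0, 5))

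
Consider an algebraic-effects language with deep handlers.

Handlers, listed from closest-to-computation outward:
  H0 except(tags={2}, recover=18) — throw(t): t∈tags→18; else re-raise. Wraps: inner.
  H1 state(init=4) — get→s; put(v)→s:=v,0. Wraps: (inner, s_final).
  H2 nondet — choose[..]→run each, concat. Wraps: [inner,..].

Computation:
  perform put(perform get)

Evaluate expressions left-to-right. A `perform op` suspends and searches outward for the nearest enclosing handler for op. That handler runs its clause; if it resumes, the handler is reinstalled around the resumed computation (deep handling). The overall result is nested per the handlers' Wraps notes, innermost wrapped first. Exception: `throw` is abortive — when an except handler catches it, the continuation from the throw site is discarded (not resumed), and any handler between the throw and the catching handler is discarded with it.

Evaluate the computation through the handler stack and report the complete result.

Working:
get @ H1 ⇒ 4
put(4) @ H1 ⇒ s:=4
H0 returns 0
H1 returns (0, 4)
H2 returns [(0, 4)]
= [(0, 4)]

Answer: [(0, 4)]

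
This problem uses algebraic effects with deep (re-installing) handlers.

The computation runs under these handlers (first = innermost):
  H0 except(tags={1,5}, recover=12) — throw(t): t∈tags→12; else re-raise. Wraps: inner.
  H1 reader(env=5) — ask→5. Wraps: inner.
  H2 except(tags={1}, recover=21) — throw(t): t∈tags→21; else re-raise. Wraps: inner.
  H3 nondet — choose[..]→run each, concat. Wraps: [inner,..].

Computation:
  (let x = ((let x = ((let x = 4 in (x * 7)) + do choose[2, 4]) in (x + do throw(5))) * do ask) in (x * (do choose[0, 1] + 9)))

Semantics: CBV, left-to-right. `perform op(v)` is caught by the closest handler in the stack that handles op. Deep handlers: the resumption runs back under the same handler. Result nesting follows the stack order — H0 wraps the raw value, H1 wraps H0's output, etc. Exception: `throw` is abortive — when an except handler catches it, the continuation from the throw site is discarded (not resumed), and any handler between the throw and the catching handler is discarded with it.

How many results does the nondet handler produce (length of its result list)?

Answer: 2

Working:
choose[2, 4] @ H3
  branch[0] choose=2:
    throw(5) @ H0 caught ⇒ 12
    H1 returns 12
    H2 returns 12
    H3 returns [12]
  branch[1] choose=4:
    throw(5) @ H0 caught ⇒ 12
    H1 returns 12
    H2 returns 12
    H3 returns [12]
= [12, 12]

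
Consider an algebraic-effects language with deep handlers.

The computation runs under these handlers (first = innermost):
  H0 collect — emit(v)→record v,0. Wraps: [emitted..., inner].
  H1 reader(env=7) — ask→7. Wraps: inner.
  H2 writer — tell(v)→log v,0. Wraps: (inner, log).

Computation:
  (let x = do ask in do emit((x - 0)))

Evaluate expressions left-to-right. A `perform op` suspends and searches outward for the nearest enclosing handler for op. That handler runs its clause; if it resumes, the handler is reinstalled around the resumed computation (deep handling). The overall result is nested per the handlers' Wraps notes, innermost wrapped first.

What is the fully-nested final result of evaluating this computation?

Answer: ([7, 0], ())

Step-by-step:
ask @ H1 ⇒ 7
emit(7) @ H0 ⇒ out+=7
H0 returns [7, 0]
H1 returns [7, 0]
H2 returns ([7, 0], ())
= ([7, 0], ())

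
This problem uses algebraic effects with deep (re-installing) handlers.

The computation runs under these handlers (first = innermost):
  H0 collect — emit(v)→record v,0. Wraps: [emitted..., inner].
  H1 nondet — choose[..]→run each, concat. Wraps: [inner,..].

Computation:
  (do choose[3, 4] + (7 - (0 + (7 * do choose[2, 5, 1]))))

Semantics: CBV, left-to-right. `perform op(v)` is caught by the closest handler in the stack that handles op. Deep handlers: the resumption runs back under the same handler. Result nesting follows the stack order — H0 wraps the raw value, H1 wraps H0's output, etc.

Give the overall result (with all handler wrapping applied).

Evaluation trace:
choose[3, 4] @ H1
  branch[0] choose=3:
    choose[2, 5, 1] @ H1
      branch[0] choose=2:
        H0 returns [-4]
        H1 returns [[-4]]
      branch[1] choose=5:
        H0 returns [-25]
        H1 returns [[-25]]
      branch[2] choose=1:
        H0 returns [3]
        H1 returns [[3]]
  branch[1] choose=4:
    choose[2, 5, 1] @ H1
      branch[0] choose=2:
        H0 returns [-3]
        H1 returns [[-3]]
      branch[1] choose=5:
        H0 returns [-24]
        H1 returns [[-24]]
      branch[2] choose=1:
        H0 returns [4]
        H1 returns [[4]]
= [[-4], [-25], [3], [-3], [-24], [4]]

Answer: [[-4], [-25], [3], [-3], [-24], [4]]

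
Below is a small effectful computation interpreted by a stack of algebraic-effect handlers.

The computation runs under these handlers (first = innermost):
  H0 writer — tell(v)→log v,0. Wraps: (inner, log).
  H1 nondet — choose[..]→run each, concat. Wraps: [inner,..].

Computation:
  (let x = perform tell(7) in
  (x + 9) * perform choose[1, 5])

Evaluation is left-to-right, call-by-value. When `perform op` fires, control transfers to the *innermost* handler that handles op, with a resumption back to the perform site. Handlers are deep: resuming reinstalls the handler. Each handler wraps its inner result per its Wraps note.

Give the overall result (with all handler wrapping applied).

Step-by-step:
tell(7) @ H0 ⇒ log+=7
choose[1, 5] @ H1
  branch[0] choose=1:
    H0 returns (9, (7))
    H1 returns [(9, (7))]
  branch[1] choose=5:
    H0 returns (45, (7))
    H1 returns [(45, (7))]
= [(9, (7)), (45, (7))]

Answer: [(9, (7)), (45, (7))]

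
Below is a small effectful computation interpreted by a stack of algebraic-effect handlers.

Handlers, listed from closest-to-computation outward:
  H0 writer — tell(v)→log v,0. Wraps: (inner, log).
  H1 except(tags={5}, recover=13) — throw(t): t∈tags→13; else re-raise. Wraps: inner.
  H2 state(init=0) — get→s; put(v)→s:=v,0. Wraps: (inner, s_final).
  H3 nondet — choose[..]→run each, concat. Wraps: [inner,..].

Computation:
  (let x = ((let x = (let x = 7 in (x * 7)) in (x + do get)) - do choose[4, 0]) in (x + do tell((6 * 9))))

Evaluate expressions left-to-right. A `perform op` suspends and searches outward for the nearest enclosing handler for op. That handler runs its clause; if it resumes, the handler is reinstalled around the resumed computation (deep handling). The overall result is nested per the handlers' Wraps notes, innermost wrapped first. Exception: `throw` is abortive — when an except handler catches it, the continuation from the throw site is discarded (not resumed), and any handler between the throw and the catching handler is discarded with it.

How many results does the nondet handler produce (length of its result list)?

Evaluation trace:
get @ H2 ⇒ 0
choose[4, 0] @ H3
  branch[0] choose=4:
    tell(54) @ H0 ⇒ log+=54
    H0 returns (45, (54))
    H1 returns (45, (54))
    H2 returns ((45, (54)), 0)
    H3 returns [((45, (54)), 0)]
  branch[1] choose=0:
    tell(54) @ H0 ⇒ log+=54
    H0 returns (49, (54))
    H1 returns (49, (54))
    H2 returns ((49, (54)), 0)
    H3 returns [((49, (54)), 0)]
= [((45, (54)), 0), ((49, (54)), 0)]

Answer: 2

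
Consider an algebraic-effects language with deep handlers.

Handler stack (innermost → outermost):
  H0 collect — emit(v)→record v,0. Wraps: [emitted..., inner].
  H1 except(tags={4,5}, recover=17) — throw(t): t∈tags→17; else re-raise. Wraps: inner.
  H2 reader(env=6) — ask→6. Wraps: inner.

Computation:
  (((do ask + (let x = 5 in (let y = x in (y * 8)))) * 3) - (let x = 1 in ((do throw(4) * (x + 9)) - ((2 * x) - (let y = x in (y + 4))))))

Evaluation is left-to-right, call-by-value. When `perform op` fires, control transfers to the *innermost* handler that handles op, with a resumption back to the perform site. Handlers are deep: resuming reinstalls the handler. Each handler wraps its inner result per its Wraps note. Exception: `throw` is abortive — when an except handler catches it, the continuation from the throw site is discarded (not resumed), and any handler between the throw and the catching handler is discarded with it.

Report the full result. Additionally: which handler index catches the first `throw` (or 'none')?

Answer: 17 ; first throw caught by: H1

Evaluation trace:
ask @ H2 ⇒ 6
throw(4) @ H1 caught ⇒ 17
H2 returns 17
= 17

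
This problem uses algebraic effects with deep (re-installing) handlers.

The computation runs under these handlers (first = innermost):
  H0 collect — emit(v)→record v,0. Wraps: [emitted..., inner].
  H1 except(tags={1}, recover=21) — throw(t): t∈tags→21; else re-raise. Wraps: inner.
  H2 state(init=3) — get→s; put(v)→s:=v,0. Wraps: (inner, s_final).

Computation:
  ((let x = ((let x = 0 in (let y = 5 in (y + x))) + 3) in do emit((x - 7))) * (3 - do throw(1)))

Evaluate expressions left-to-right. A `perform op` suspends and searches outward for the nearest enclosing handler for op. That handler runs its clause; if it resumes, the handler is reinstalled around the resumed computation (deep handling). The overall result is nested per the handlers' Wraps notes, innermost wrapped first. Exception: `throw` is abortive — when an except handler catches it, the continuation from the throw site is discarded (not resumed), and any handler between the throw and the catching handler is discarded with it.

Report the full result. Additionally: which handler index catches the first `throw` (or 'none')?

Working:
emit(1) @ H0 ⇒ out+=1
throw(1) @ H1 caught ⇒ 21
H2 returns (21, 3)
= (21, 3)

Answer: (21, 3) ; first throw caught by: H1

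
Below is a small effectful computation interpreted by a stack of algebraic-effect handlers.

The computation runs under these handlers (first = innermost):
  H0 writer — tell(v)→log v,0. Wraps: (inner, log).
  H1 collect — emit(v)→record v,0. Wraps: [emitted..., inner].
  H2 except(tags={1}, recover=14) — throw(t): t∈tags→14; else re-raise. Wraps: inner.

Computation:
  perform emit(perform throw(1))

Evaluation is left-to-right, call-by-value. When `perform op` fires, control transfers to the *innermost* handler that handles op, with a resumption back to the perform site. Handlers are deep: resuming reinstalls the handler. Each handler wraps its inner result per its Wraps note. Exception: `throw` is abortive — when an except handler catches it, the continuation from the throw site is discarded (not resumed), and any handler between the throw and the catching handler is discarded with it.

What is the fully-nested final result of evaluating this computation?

Working:
throw(1) @ H2 caught ⇒ 14
= 14

Answer: 14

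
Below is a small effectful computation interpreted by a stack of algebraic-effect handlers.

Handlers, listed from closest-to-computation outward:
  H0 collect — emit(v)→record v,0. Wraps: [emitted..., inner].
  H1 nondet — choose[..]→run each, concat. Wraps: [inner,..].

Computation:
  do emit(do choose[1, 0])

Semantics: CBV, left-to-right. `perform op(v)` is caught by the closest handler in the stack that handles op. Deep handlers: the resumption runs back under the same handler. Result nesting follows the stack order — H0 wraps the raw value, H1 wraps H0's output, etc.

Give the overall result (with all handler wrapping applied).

Answer: [[1, 0], [0, 0]]

Step-by-step:
choose[1, 0] @ H1
  branch[0] choose=1:
    emit(1) @ H0 ⇒ out+=1
    H0 returns [1, 0]
    H1 returns [[1, 0]]
  branch[1] choose=0:
    emit(0) @ H0 ⇒ out+=0
    H0 returns [0, 0]
    H1 returns [[0, 0]]
= [[1, 0], [0, 0]]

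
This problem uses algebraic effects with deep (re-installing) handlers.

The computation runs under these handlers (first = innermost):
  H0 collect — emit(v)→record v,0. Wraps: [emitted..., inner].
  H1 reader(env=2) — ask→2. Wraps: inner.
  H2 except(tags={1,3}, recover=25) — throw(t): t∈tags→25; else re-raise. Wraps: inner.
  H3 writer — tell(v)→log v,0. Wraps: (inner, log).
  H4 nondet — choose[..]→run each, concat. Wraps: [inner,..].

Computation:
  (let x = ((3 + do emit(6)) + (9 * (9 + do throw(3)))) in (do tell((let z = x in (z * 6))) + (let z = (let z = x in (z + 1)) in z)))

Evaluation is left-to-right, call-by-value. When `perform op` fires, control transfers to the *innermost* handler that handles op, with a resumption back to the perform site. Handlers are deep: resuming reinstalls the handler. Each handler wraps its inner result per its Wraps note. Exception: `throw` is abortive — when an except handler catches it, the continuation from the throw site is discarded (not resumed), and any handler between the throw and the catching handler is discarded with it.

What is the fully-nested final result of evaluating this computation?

Working:
emit(6) @ H0 ⇒ out+=6
throw(3) @ H2 caught ⇒ 25
H3 returns (25, ())
H4 returns [(25, ())]
= [(25, ())]

Answer: [(25, ())]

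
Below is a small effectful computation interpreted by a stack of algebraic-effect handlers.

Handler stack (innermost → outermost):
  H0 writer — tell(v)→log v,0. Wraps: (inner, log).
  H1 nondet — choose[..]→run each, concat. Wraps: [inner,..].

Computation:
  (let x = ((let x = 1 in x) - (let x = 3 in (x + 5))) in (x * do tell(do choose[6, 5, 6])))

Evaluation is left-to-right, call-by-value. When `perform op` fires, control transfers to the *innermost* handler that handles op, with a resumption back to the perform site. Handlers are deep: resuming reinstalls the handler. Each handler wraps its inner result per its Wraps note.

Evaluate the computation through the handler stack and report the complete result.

Answer: [(0, (6)), (0, (5)), (0, (6))]

Step-by-step:
choose[6, 5, 6] @ H1
  branch[0] choose=6:
    tell(6) @ H0 ⇒ log+=6
    H0 returns (0, (6))
    H1 returns [(0, (6))]
  branch[1] choose=5:
    tell(5) @ H0 ⇒ log+=5
    H0 returns (0, (5))
    H1 returns [(0, (5))]
  branch[2] choose=6:
    tell(6) @ H0 ⇒ log+=6
    H0 returns (0, (6))
    H1 returns [(0, (6))]
= [(0, (6)), (0, (5)), (0, (6))]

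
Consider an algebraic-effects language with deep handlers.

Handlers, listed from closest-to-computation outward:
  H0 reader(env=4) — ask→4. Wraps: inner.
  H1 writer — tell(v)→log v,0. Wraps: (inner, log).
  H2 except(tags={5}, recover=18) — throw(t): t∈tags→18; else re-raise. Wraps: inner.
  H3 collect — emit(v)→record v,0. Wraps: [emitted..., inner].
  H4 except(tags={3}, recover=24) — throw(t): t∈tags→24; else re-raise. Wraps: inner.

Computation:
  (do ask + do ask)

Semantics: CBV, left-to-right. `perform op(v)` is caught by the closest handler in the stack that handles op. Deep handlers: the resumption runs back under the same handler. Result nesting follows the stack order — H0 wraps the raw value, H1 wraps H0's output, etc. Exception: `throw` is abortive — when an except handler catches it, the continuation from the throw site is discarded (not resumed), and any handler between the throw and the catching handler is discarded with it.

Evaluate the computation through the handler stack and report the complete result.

Evaluation trace:
ask @ H0 ⇒ 4
ask @ H0 ⇒ 4
H0 returns 8
H1 returns (8, ())
H2 returns (8, ())
H3 returns [(8, ())]
H4 returns [(8, ())]
= [(8, ())]

Answer: [(8, ())]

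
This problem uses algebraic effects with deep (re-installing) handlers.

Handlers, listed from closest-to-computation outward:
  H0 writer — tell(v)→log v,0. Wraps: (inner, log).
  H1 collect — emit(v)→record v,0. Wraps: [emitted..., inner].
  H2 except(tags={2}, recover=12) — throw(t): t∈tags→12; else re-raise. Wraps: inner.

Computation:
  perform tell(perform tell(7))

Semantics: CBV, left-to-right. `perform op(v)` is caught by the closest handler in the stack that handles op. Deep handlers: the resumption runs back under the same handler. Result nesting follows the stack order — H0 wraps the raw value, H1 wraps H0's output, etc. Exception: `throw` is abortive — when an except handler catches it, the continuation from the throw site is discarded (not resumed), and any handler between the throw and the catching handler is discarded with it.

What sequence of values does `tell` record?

Step-by-step:
tell(7) @ H0 ⇒ log+=7
tell(0) @ H0 ⇒ log+=0
H0 returns (0, (7, 0))
H1 returns [(0, (7, 0))]
H2 returns [(0, (7, 0))]
= [(0, (7, 0))]

Answer: (7, 0)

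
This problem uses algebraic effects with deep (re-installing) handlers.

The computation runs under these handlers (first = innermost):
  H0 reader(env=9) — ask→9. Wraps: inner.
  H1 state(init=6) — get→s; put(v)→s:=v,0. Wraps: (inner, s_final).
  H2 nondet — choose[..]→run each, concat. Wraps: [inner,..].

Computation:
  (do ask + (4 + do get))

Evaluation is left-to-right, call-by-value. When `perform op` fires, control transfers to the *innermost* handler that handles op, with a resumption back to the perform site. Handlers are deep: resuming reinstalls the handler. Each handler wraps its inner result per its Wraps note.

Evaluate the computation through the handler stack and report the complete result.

Answer: [(19, 6)]

Step-by-step:
ask @ H0 ⇒ 9
get @ H1 ⇒ 6
H0 returns 19
H1 returns (19, 6)
H2 returns [(19, 6)]
= [(19, 6)]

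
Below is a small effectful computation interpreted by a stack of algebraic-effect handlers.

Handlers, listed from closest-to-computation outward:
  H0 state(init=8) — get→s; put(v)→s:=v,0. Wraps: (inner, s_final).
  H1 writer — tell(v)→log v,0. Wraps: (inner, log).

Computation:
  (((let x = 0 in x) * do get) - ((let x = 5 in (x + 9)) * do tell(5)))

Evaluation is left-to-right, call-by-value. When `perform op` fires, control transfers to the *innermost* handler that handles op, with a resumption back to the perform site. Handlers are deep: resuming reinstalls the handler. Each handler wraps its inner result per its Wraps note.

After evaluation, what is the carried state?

Step-by-step:
get @ H0 ⇒ 8
tell(5) @ H1 ⇒ log+=5
H0 returns (0, 8)
H1 returns ((0, 8), (5))
= ((0, 8), (5))

Answer: 8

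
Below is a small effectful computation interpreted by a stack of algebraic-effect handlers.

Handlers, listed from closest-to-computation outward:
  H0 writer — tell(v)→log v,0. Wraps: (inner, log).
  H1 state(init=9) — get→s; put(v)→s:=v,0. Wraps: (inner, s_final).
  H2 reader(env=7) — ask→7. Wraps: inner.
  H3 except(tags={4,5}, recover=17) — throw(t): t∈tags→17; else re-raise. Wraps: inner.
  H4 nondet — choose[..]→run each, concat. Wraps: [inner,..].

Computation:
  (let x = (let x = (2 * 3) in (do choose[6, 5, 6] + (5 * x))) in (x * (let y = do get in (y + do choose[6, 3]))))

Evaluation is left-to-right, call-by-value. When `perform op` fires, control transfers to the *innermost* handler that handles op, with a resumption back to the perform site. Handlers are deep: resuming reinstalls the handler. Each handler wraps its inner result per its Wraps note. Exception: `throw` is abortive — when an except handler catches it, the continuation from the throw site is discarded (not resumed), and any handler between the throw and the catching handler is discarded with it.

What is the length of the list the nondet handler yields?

Working:
choose[6, 5, 6] @ H4
  branch[0] choose=6:
    get @ H1 ⇒ 9
    choose[6, 3] @ H4
      branch[0] choose=6:
        H0 returns (540, ())
        H1 returns ((540, ()), 9)
        H2 returns ((540, ()), 9)
        H3 returns ((540, ()), 9)
        H4 returns [((540, ()), 9)]
      branch[1] choose=3:
        H0 returns (432, ())
        H1 returns ((432, ()), 9)
        H2 returns ((432, ()), 9)
        H3 returns ((432, ()), 9)
        H4 returns [((432, ()), 9)]
  branch[1] choose=5:
    get @ H1 ⇒ 9
    choose[6, 3] @ H4
      branch[0] choose=6:
        H0 returns (525, ())
        H1 returns ((525, ()), 9)
        H2 returns ((525, ()), 9)
        H3 returns ((525, ()), 9)
        H4 returns [((525, ()), 9)]
      branch[1] choose=3:
        H0 returns (420, ())
        H1 returns ((420, ()), 9)
        H2 returns ((420, ()), 9)
        H3 returns ((420, ()), 9)
        H4 returns [((420, ()), 9)]
  branch[2] choose=6:
    get @ H1 ⇒ 9
    choose[6, 3] @ H4
      branch[0] choose=6:
        H0 returns (540, ())
        H1 returns ((540, ()), 9)
        H2 returns ((540, ()), 9)
        H3 returns ((540, ()), 9)
        H4 returns [((540, ()), 9)]
      branch[1] choose=3:
        H0 returns (432, ())
        H1 returns ((432, ()), 9)
        H2 returns ((432, ()), 9)
        H3 returns ((432, ()), 9)
        H4 returns [((432, ()), 9)]
= [((540, ()), 9), ((432, ()), 9), ((525, ()), 9), ((420, ()), 9), ((540, ()), 9), ((432, ()), 9)]

Answer: 6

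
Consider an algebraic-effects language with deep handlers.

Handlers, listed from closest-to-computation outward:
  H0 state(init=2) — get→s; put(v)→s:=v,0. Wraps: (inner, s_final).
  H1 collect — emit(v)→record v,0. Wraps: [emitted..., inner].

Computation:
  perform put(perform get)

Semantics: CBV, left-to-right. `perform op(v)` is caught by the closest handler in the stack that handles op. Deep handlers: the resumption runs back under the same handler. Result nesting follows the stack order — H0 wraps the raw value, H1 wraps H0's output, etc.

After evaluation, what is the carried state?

Working:
get @ H0 ⇒ 2
put(2) @ H0 ⇒ s:=2
H0 returns (0, 2)
H1 returns [(0, 2)]
= [(0, 2)]

Answer: 2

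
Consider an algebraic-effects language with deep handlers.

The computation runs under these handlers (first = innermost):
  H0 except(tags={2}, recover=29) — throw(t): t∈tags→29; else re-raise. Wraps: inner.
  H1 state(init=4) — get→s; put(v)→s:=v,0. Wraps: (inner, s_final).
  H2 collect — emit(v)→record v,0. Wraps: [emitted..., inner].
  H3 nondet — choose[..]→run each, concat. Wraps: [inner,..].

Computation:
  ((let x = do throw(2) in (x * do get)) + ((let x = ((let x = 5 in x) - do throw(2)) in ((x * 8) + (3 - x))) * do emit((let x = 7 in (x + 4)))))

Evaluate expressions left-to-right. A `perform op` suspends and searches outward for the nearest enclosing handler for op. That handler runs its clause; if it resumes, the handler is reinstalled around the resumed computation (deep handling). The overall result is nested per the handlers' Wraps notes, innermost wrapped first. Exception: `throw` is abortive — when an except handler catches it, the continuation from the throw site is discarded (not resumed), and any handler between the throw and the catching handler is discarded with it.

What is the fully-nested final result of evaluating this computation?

Working:
throw(2) @ H0 caught ⇒ 29
H1 returns (29, 4)
H2 returns [(29, 4)]
H3 returns [[(29, 4)]]
= [[(29, 4)]]

Answer: [[(29, 4)]]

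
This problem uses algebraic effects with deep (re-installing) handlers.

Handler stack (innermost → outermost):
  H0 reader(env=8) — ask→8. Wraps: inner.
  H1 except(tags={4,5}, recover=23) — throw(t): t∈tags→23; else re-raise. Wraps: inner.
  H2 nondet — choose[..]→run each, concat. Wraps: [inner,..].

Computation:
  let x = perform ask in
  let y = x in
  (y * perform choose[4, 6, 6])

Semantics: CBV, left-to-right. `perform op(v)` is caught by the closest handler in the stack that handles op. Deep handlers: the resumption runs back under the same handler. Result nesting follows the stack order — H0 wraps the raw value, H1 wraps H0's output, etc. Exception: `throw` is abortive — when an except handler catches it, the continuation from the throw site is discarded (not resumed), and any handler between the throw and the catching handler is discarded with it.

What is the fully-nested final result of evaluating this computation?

Evaluation trace:
ask @ H0 ⇒ 8
choose[4, 6, 6] @ H2
  branch[0] choose=4:
    H0 returns 32
    H1 returns 32
    H2 returns [32]
  branch[1] choose=6:
    H0 returns 48
    H1 returns 48
    H2 returns [48]
  branch[2] choose=6:
    H0 returns 48
    H1 returns 48
    H2 returns [48]
= [32, 48, 48]

Answer: [32, 48, 48]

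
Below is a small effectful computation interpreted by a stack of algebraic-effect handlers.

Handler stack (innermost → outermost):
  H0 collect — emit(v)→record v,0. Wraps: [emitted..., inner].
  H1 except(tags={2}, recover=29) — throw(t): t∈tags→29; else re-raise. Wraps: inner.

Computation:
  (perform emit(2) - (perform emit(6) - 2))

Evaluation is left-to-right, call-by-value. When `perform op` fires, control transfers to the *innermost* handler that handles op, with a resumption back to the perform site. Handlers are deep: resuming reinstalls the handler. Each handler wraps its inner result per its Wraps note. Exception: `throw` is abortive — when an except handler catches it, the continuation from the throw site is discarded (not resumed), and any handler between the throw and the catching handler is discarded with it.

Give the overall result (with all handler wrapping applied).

Working:
emit(2) @ H0 ⇒ out+=2
emit(6) @ H0 ⇒ out+=6
H0 returns [2, 6, 2]
H1 returns [2, 6, 2]
= [2, 6, 2]

Answer: [2, 6, 2]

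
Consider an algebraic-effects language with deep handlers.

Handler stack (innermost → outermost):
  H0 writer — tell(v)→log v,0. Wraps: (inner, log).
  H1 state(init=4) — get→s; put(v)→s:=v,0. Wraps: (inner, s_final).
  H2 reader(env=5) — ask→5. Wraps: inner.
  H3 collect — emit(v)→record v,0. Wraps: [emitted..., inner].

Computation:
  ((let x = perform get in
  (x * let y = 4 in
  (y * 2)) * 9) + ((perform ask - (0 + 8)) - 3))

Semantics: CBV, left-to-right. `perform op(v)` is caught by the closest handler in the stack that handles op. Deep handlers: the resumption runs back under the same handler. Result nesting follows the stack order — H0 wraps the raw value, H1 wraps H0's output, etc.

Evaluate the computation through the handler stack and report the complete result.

Evaluation trace:
get @ H1 ⇒ 4
ask @ H2 ⇒ 5
H0 returns (282, ())
H1 returns ((282, ()), 4)
H2 returns ((282, ()), 4)
H3 returns [((282, ()), 4)]
= [((282, ()), 4)]

Answer: [((282, ()), 4)]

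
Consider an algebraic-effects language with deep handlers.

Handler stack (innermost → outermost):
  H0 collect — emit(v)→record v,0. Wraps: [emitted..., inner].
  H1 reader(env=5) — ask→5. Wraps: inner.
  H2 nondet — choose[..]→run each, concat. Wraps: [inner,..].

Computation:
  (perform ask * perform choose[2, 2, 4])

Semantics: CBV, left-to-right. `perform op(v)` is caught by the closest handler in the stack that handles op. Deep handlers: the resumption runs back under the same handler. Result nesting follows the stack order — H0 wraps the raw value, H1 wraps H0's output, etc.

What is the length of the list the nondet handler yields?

Working:
ask @ H1 ⇒ 5
choose[2, 2, 4] @ H2
  branch[0] choose=2:
    H0 returns [10]
    H1 returns [10]
    H2 returns [[10]]
  branch[1] choose=2:
    H0 returns [10]
    H1 returns [10]
    H2 returns [[10]]
  branch[2] choose=4:
    H0 returns [20]
    H1 returns [20]
    H2 returns [[20]]
= [[10], [10], [20]]

Answer: 3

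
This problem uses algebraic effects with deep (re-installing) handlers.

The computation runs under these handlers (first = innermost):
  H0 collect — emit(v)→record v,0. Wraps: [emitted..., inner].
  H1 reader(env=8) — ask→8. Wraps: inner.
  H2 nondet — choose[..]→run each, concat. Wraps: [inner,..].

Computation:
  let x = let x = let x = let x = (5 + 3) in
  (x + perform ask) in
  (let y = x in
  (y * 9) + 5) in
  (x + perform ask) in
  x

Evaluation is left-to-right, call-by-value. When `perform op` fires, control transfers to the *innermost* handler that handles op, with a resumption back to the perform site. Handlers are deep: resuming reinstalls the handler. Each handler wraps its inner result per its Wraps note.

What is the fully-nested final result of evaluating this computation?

Answer: [[157]]

Evaluation trace:
ask @ H1 ⇒ 8
ask @ H1 ⇒ 8
H0 returns [157]
H1 returns [157]
H2 returns [[157]]
= [[157]]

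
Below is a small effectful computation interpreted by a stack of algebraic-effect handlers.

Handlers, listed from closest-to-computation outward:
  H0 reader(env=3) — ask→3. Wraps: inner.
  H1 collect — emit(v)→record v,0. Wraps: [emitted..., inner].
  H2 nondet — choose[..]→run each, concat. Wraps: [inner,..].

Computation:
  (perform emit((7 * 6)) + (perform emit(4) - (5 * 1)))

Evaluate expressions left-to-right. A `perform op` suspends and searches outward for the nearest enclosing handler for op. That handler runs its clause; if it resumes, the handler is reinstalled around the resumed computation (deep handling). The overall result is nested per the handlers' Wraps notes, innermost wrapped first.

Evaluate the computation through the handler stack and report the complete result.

Working:
emit(42) @ H1 ⇒ out+=42
emit(4) @ H1 ⇒ out+=4
H0 returns -5
H1 returns [42, 4, -5]
H2 returns [[42, 4, -5]]
= [[42, 4, -5]]

Answer: [[42, 4, -5]]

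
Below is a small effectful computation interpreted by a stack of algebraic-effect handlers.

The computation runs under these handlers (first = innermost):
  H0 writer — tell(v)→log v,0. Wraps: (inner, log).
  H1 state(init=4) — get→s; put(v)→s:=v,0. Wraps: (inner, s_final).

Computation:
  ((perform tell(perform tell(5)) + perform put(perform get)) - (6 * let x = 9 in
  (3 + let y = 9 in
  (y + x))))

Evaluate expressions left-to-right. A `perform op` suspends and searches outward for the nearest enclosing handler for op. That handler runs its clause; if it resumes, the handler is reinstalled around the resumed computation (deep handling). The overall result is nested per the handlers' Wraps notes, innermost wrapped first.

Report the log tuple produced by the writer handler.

Answer: (5, 0)

Working:
tell(5) @ H0 ⇒ log+=5
tell(0) @ H0 ⇒ log+=0
get @ H1 ⇒ 4
put(4) @ H1 ⇒ s:=4
H0 returns (-126, (5, 0))
H1 returns ((-126, (5, 0)), 4)
= ((-126, (5, 0)), 4)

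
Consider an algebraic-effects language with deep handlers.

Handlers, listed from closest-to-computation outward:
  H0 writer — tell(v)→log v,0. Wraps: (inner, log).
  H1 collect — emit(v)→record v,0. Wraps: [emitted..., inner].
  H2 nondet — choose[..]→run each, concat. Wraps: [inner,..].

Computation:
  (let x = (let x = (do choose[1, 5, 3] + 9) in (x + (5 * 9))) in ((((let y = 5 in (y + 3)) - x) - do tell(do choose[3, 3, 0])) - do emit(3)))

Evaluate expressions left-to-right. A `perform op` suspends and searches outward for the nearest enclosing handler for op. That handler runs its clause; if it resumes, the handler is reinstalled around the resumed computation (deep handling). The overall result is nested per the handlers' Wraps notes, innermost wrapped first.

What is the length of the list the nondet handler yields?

Answer: 9

Evaluation trace:
choose[1, 5, 3] @ H2
  branch[0] choose=1:
    choose[3, 3, 0] @ H2
      branch[0] choose=3:
        tell(3) @ H0 ⇒ log+=3
        emit(3) @ H1 ⇒ out+=3
        H0 returns (-47, (3))
        H1 returns [3, (-47, (3))]
        H2 returns [[3, (-47, (3))]]
      branch[1] choose=3:
        tell(3) @ H0 ⇒ log+=3
        emit(3) @ H1 ⇒ out+=3
        H0 returns (-47, (3))
        H1 returns [3, (-47, (3))]
        H2 returns [[3, (-47, (3))]]
      branch[2] choose=0:
        tell(0) @ H0 ⇒ log+=0
        emit(3) @ H1 ⇒ out+=3
        H0 returns (-47, (0))
        H1 returns [3, (-47, (0))]
        H2 returns [[3, (-47, (0))]]
  branch[1] choose=5:
    choose[3, 3, 0] @ H2
      branch[0] choose=3:
        tell(3) @ H0 ⇒ log+=3
        emit(3) @ H1 ⇒ out+=3
        H0 returns (-51, (3))
        H1 returns [3, (-51, (3))]
        H2 returns [[3, (-51, (3))]]
      branch[1] choose=3:
        tell(3) @ H0 ⇒ log+=3
        emit(3) @ H1 ⇒ out+=3
        H0 returns (-51, (3))
        H1 returns [3, (-51, (3))]
        H2 returns [[3, (-51, (3))]]
      branch[2] choose=0:
        tell(0) @ H0 ⇒ log+=0
        emit(3) @ H1 ⇒ out+=3
        H0 returns (-51, (0))
        H1 returns [3, (-51, (0))]
        H2 returns [[3, (-51, (0))]]
  branch[2] choose=3:
    choose[3, 3, 0] @ H2
      branch[0] choose=3:
        tell(3) @ H0 ⇒ log+=3
        emit(3) @ H1 ⇒ out+=3
        H0 returns (-49, (3))
        H1 returns [3, (-49, (3))]
        H2 returns [[3, (-49, (3))]]
      branch[1] choose=3:
        tell(3) @ H0 ⇒ log+=3
        emit(3) @ H1 ⇒ out+=3
        H0 returns (-49, (3))
        H1 returns [3, (-49, (3))]
        H2 returns [[3, (-49, (3))]]
      branch[2] choose=0:
        tell(0) @ H0 ⇒ log+=0
        emit(3) @ H1 ⇒ out+=3
        H0 returns (-49, (0))
        H1 returns [3, (-49, (0))]
        H2 returns [[3, (-49, (0))]]
= [[3, (-47, (3))], [3, (-47, (3))], [3, (-47, (0))], [3, (-51, (3))], [3, (-51, (3))], [3, (-51, (0))], [3, (-49, (3))], [3, (-49, (3))], [3, (-49, (0))]]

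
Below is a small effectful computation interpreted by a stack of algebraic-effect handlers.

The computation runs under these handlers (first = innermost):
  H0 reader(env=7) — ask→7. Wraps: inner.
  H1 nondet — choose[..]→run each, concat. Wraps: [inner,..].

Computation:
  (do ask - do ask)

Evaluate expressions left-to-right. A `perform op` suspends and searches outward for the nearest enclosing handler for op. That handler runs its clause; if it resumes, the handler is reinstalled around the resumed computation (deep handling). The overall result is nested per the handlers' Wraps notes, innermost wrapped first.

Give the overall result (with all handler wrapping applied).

Step-by-step:
ask @ H0 ⇒ 7
ask @ H0 ⇒ 7
H0 returns 0
H1 returns [0]
= [0]

Answer: [0]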